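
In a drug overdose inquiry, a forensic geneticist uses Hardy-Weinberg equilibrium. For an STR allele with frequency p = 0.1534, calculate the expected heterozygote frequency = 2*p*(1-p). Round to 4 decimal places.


Hardy-Weinberg heterozygote frequency:
q = 1 - p = 1 - 0.1534 = 0.8466
2pq = 2 * 0.1534 * 0.8466 = 0.2597

0.2597


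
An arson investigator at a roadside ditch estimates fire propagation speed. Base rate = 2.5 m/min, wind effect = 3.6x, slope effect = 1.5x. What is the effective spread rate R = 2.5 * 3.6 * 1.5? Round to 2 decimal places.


Fire spread rate calculation:
R = R0 * wind_factor * slope_factor
= 2.5 * 3.6 * 1.5
= 9 * 1.5
= 13.50 m/min

13.50


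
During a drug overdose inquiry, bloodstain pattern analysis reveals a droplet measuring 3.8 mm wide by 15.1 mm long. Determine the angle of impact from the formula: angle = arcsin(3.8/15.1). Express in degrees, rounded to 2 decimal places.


Blood spatter impact angle calculation:
width / length = 3.8 / 15.1 = 0.251656
angle = arcsin(0.251656)
angle = 14.58 degrees

14.58


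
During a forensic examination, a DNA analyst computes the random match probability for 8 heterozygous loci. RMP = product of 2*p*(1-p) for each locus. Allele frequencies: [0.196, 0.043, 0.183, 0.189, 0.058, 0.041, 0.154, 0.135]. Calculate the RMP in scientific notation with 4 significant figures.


Computing RMP for 8 loci:
Locus 1: 2 * 0.196 * 0.804 = 0.315168
Locus 2: 2 * 0.043 * 0.957 = 0.082302
Locus 3: 2 * 0.183 * 0.817 = 0.299022
Locus 4: 2 * 0.189 * 0.811 = 0.306558
Locus 5: 2 * 0.058 * 0.942 = 0.109272
Locus 6: 2 * 0.041 * 0.959 = 0.078638
Locus 7: 2 * 0.154 * 0.846 = 0.260568
Locus 8: 2 * 0.135 * 0.865 = 0.23355
RMP = 1.243e-06

1.243e-06


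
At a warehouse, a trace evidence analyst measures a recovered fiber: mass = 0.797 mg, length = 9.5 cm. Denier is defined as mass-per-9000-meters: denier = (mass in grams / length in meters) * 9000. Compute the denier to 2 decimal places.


Denier calculation:
Mass in grams = 0.797 mg / 1000 = 0.000797 g
Length in meters = 9.5 cm / 100 = 0.095 m
Linear density = mass / length = 0.000797 / 0.095 = 0.00838947 g/m
Denier = (g/m) * 9000 = 0.00838947 * 9000 = 75.51

75.51


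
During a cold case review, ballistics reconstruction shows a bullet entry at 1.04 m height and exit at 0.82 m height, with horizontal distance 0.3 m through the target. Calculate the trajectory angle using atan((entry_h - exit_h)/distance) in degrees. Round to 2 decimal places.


Bullet trajectory angle:
Height difference = 1.04 - 0.82 = 0.22 m
angle = atan(0.22 / 0.3)
angle = atan(0.733333)
angle = 36.25 degrees

36.25


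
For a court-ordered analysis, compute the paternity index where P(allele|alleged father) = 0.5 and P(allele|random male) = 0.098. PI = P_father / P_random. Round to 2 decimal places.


Paternity Index calculation:
PI = P(allele|father) / P(allele|random)
PI = 0.5 / 0.098
PI = 5.10

5.10


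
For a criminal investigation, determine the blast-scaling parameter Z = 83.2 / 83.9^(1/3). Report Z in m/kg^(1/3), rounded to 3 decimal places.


Scaled distance calculation:
W^(1/3) = 83.9^(1/3) = 4.377781
Z = R / W^(1/3) = 83.2 / 4.377781
Z = 19.005 m/kg^(1/3)

19.005


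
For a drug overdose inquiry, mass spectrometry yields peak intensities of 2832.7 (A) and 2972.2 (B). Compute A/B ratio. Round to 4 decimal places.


Spectral peak ratio:
Peak A = 2832.7 counts
Peak B = 2972.2 counts
Ratio = 2832.7 / 2972.2 = 0.9531

0.9531


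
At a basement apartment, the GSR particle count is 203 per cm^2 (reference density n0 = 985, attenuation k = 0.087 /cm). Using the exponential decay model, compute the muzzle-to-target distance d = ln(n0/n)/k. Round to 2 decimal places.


GSR distance calculation:
n0/n = 985 / 203 = 4.852217
ln(n0/n) = 1.579436
d = 1.579436 / 0.087 = 18.15 cm

18.15


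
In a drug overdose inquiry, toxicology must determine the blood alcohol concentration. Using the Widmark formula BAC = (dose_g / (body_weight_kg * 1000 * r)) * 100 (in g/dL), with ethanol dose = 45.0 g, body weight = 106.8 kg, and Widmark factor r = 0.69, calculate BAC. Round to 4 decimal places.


Applying the Widmark formula:
BAC = (dose_g / (body_wt * 1000 * r)) * 100
Denominator = 106.8 * 1000 * 0.69 = 73692
BAC = (45.0 / 73692) * 100
BAC = 0.0611 g/dL

0.0611


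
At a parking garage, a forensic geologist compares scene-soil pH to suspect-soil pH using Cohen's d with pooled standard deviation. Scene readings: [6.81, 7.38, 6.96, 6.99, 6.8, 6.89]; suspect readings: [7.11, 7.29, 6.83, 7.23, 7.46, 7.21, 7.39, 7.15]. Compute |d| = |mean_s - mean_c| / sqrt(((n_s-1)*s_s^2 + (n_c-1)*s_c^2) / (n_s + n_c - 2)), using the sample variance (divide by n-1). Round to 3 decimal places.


Pooled-variance Cohen's d for soil pH comparison:
Scene mean = 41.83 / 6 = 6.971667
Suspect mean = 57.67 / 8 = 7.20875
Scene sample variance s_s^2 = 0.045897
Suspect sample variance s_c^2 = 0.037098
Pooled variance = ((n_s-1)*s_s^2 + (n_c-1)*s_c^2) / (n_s + n_c - 2) = 0.040764
Pooled SD = sqrt(0.040764) = 0.201901
Mean difference = -0.237083
|d| = |-0.237083| / 0.201901 = 1.174

1.174


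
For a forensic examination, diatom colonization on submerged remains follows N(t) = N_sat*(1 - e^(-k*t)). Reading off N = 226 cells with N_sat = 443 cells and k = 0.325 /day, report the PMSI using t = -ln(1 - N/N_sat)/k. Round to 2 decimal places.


PMSI from diatom colonization curve:
N / N_sat = 226 / 443 = 0.510158
1 - N/N_sat = 0.489842
ln(1 - N/N_sat) = -0.713672
t = -ln(1 - N/N_sat) / k = -(-0.713672) / 0.325 = 2.20 days

2.20


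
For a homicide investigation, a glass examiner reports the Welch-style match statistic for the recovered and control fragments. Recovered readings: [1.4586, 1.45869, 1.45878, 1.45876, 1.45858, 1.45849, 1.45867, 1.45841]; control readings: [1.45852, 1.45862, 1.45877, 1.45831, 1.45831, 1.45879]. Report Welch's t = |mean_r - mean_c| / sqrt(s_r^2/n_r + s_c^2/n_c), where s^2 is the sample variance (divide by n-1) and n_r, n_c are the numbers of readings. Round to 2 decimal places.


Welch's t-criterion for glass RI comparison:
Recovered mean = sum / n_r = 11.66898 / 8 = 1.4586225
Control mean = sum / n_c = 8.75132 / 6 = 1.4585533
Recovered sample variance s_r^2 = 1.65071e-08
Control sample variance s_c^2 = 4.53867e-08
Welch SE (unpooled) = sqrt(s_r^2/n_r + s_c^2/n_c) = sqrt(2.06339e-09 + 7.56444e-09) = sqrt(9.62783e-09) = 9.81215e-05
|mean_r - mean_c| = 6.91667e-05
t = 6.91667e-05 / 9.81215e-05 = 0.70

0.70


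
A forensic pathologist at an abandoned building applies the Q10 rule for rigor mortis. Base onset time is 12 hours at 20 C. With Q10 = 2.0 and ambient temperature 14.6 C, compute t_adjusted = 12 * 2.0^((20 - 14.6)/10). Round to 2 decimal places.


Rigor mortis time adjustment:
Exponent = (T_ref - T_actual) / 10 = (20 - 14.6) / 10 = 0.54
Q10 factor = 2.0^0.54 = 1.45397
t_adjusted = 12 * 1.45397 = 17.45 hours

17.45


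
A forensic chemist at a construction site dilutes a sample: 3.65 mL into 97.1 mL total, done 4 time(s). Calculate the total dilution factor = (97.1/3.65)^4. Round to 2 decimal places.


Dilution factor calculation:
Single dilution = V_total / V_sample = 97.1 / 3.65 ≈ 26.60274
Number of dilutions = 4
Total DF = (97.1 / 3.65)^4 (full precision, rounded at the end) = 500847.44

500847.44


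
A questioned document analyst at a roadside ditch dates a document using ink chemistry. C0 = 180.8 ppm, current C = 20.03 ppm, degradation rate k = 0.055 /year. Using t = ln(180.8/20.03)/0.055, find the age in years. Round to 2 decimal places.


Document age estimation:
C0/C = 180.8 / 20.03 = 9.02646
ln(C0/C) = 2.20016
t = 2.20016 / 0.055 = 40.00 years

40.00


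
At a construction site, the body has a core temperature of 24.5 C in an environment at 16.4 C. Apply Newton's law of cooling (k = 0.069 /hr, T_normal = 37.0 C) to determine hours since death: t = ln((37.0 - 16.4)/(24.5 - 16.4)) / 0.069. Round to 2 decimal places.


Using Newton's law of cooling:
t = ln((T_normal - T_ambient) / (T_body - T_ambient)) / k
T_normal - T_ambient = 20.6
T_body - T_ambient = 8.1
Ratio = 2.54321
ln(ratio) = 0.933427
t = 0.933427 / 0.069 = 13.53 hours

13.53


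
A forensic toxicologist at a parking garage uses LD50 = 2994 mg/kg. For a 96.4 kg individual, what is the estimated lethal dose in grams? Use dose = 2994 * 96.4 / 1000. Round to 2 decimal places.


Lethal dose calculation:
Lethal dose = LD50 * body_weight / 1000
= 2994 * 96.4 / 1000
= 288621.6 / 1000
= 288.62 g

288.62


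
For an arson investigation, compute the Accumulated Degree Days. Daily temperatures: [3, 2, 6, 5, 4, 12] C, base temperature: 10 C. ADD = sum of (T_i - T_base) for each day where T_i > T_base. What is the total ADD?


Computing ADD day by day:
Day 1: max(0, 3 - 10) = 0
Day 2: max(0, 2 - 10) = 0
Day 3: max(0, 6 - 10) = 0
Day 4: max(0, 5 - 10) = 0
Day 5: max(0, 4 - 10) = 0
Day 6: max(0, 12 - 10) = 2
Total ADD = 2

2


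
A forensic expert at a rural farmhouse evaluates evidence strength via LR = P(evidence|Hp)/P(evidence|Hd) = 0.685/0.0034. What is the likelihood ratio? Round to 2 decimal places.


Likelihood ratio calculation:
LR = P(E|Hp) / P(E|Hd)
LR = 0.685 / 0.0034
LR = 201.47

201.47


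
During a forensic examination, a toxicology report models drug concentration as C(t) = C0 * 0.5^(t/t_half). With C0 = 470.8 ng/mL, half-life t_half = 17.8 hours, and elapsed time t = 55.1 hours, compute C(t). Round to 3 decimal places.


Drug concentration decay:
Number of half-lives = t / t_half = 55.1 / 17.8 = 3.095506
Decay factor = 0.5^3.095506 = 0.11699299
C(t) = 470.8 * 0.11699299 = 55.080 ng/mL

55.080


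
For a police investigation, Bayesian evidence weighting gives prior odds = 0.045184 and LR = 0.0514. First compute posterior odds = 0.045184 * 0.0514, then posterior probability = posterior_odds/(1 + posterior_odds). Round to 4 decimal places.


Bayesian evidence evaluation:
Posterior odds = prior_odds * LR = 0.045184 * 0.0514 = 0.002322458
Posterior probability = posterior_odds / (1 + posterior_odds)
= 0.002322458 / (1 + 0.002322458)
= 0.002322458 / 1.002322458
= 0.0023

0.0023


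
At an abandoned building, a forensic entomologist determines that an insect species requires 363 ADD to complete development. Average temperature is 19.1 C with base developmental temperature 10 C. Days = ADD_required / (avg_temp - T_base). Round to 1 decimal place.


Insect development time:
Effective temperature = avg_temp - T_base = 19.1 - 10 = 9.1 C
Days = ADD / effective_temp = 363 / 9.1 = 39.9 days

39.9


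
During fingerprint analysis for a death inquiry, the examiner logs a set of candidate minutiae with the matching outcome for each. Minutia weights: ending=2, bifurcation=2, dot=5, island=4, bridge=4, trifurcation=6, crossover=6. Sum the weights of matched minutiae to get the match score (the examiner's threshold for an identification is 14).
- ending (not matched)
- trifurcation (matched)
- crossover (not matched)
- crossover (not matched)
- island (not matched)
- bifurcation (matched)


Weighted minutiae match score:
  ending: not matched, +0
  trifurcation: matched, +6 (running total 6)
  crossover: not matched, +0
  crossover: not matched, +0
  island: not matched, +0
  bifurcation: matched, +2 (running total 8)
Total score = 8
Threshold = 14; verdict = inconclusive

8


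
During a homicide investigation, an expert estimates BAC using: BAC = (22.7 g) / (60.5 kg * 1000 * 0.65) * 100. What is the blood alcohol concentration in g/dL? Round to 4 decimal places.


Applying the Widmark formula:
BAC = (dose_g / (body_wt * 1000 * r)) * 100
Denominator = 60.5 * 1000 * 0.65 = 39325
BAC = (22.7 / 39325) * 100
BAC = 0.0577 g/dL

0.0577


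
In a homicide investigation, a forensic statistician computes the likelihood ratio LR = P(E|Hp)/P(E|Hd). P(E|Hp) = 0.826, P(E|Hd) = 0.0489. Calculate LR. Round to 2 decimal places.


Likelihood ratio calculation:
LR = P(E|Hp) / P(E|Hd)
LR = 0.826 / 0.0489
LR = 16.89

16.89


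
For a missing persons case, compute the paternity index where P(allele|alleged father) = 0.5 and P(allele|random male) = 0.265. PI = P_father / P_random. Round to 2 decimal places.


Paternity Index calculation:
PI = P(allele|father) / P(allele|random)
PI = 0.5 / 0.265
PI = 1.89

1.89


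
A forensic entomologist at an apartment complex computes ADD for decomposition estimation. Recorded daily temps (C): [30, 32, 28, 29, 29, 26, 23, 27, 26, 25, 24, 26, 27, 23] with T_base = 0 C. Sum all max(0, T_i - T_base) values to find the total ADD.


Computing ADD day by day:
Day 1: max(0, 30 - 0) = 30
Day 2: max(0, 32 - 0) = 32
Day 3: max(0, 28 - 0) = 28
Day 4: max(0, 29 - 0) = 29
Day 5: max(0, 29 - 0) = 29
Day 6: max(0, 26 - 0) = 26
Day 7: max(0, 23 - 0) = 23
Day 8: max(0, 27 - 0) = 27
Day 9: max(0, 26 - 0) = 26
Day 10: max(0, 25 - 0) = 25
Day 11: max(0, 24 - 0) = 24
Day 12: max(0, 26 - 0) = 26
Day 13: max(0, 27 - 0) = 27
Day 14: max(0, 23 - 0) = 23
Total ADD = 375

375


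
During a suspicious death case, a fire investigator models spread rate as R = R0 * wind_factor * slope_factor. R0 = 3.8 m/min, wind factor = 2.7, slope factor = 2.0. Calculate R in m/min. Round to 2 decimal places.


Fire spread rate calculation:
R = R0 * wind_factor * slope_factor
= 3.8 * 2.7 * 2.0
= 10.26 * 2.0
= 20.52 m/min

20.52


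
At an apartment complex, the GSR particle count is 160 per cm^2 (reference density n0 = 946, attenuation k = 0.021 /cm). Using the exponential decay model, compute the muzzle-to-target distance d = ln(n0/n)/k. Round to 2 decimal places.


GSR distance calculation:
n0/n = 946 / 160 = 5.9125
ln(n0/n) = 1.777069
d = 1.777069 / 0.021 = 84.62 cm

84.62


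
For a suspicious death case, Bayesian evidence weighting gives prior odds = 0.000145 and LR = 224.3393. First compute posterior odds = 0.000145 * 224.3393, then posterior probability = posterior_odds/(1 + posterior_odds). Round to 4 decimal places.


Bayesian evidence evaluation:
Posterior odds = prior_odds * LR = 0.000145 * 224.3393 = 0.0325292
Posterior probability = posterior_odds / (1 + posterior_odds)
= 0.0325292 / (1 + 0.0325292)
= 0.0325292 / 1.0325292
= 0.0315

0.0315


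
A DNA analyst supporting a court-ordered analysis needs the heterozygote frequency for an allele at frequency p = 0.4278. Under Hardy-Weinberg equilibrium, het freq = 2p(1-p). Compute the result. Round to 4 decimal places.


Hardy-Weinberg heterozygote frequency:
q = 1 - p = 1 - 0.4278 = 0.5722
2pq = 2 * 0.4278 * 0.5722 = 0.4896

0.4896


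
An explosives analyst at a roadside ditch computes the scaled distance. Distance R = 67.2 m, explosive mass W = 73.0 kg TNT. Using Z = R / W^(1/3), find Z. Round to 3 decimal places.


Scaled distance calculation:
W^(1/3) = 73.0^(1/3) = 4.179339
Z = R / W^(1/3) = 67.2 / 4.179339
Z = 16.079 m/kg^(1/3)

16.079


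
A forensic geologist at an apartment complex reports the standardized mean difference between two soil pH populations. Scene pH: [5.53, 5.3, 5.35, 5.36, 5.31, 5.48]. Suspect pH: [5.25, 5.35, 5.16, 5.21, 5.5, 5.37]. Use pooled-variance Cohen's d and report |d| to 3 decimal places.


Pooled-variance Cohen's d for soil pH comparison:
Scene mean = 32.33 / 6 = 5.388333
Suspect mean = 31.84 / 6 = 5.306667
Scene sample variance s_s^2 = 0.008937
Suspect sample variance s_c^2 = 0.015467
Pooled variance = ((n_s-1)*s_s^2 + (n_c-1)*s_c^2) / (n_s + n_c - 2) = 0.012202
Pooled SD = sqrt(0.012202) = 0.110463
Mean difference = 0.081667
|d| = |0.081667| / 0.110463 = 0.739

0.739


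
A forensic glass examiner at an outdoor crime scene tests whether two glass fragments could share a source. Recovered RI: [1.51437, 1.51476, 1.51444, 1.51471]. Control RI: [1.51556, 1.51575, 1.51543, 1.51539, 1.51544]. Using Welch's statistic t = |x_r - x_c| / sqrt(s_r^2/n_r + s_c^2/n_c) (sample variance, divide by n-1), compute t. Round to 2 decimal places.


Welch's t-criterion for glass RI comparison:
Recovered mean = sum / n_r = 6.05828 / 4 = 1.51457
Control mean = sum / n_c = 7.57757 / 5 = 1.515514
Recovered sample variance s_r^2 = 3.75333e-08
Control sample variance s_c^2 = 2.143e-08
Welch SE (unpooled) = sqrt(s_r^2/n_r + s_c^2/n_c) = sqrt(9.38333e-09 + 4.286e-09) = sqrt(1.36693e-08) = 0.000116916
|mean_r - mean_c| = 0.000944
t = 0.000944 / 0.000116916 = 8.07

8.07


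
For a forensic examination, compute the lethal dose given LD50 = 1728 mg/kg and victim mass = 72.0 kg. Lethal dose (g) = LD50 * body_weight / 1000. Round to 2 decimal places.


Lethal dose calculation:
Lethal dose = LD50 * body_weight / 1000
= 1728 * 72.0 / 1000
= 124416 / 1000
= 124.42 g

124.42


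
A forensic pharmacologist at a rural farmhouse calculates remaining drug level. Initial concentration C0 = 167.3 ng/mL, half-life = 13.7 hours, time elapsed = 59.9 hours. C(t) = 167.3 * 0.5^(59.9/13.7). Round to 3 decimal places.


Drug concentration decay:
Number of half-lives = t / t_half = 59.9 / 13.7 = 4.372263
Decay factor = 0.5^4.372263 = 0.04828561
C(t) = 167.3 * 0.04828561 = 8.078 ng/mL

8.078


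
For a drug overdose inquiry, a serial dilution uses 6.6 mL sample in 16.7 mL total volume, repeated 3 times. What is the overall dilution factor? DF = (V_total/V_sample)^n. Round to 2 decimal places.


Dilution factor calculation:
Single dilution = V_total / V_sample = 16.7 / 6.6 ≈ 2.530303
Number of dilutions = 3
Total DF = (16.7 / 6.6)^3 (full precision, rounded at the end) = 16.20

16.20


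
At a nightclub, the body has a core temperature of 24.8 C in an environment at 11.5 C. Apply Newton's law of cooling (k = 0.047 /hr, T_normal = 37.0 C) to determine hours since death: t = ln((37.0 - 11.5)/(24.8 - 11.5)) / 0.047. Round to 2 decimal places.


Using Newton's law of cooling:
t = ln((T_normal - T_ambient) / (T_body - T_ambient)) / k
T_normal - T_ambient = 25.5
T_body - T_ambient = 13.3
Ratio = 1.917293
ln(ratio) = 0.650914
t = 0.650914 / 0.047 = 13.85 hours

13.85


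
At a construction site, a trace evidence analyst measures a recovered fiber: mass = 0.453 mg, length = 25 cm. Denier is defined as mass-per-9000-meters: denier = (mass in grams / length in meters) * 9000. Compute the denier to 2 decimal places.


Denier calculation:
Mass in grams = 0.453 mg / 1000 = 0.000453 g
Length in meters = 25 cm / 100 = 0.25 m
Linear density = mass / length = 0.000453 / 0.25 = 0.001812 g/m
Denier = (g/m) * 9000 = 0.001812 * 9000 = 16.31

16.31


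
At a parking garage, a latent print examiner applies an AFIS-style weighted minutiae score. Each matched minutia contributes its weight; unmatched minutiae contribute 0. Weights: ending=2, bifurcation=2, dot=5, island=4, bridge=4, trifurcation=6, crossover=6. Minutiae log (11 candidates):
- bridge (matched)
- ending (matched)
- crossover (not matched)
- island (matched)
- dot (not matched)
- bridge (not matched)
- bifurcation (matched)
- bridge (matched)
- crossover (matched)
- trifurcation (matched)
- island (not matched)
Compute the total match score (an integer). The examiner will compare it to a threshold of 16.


Weighted minutiae match score:
  bridge: matched, +4 (running total 4)
  ending: matched, +2 (running total 6)
  crossover: not matched, +0
  island: matched, +4 (running total 10)
  dot: not matched, +0
  bridge: not matched, +0
  bifurcation: matched, +2 (running total 12)
  bridge: matched, +4 (running total 16)
  crossover: matched, +6 (running total 22)
  trifurcation: matched, +6 (running total 28)
  island: not matched, +0
Total score = 28
Threshold = 16; verdict = identification

28


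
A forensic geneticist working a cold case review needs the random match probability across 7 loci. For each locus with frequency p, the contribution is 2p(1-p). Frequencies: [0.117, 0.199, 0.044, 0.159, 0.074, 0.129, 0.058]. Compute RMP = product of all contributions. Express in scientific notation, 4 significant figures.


Computing RMP for 7 loci:
Locus 1: 2 * 0.117 * 0.883 = 0.206622
Locus 2: 2 * 0.199 * 0.801 = 0.318798
Locus 3: 2 * 0.044 * 0.956 = 0.084128
Locus 4: 2 * 0.159 * 0.841 = 0.267438
Locus 5: 2 * 0.074 * 0.926 = 0.137048
Locus 6: 2 * 0.129 * 0.871 = 0.224718
Locus 7: 2 * 0.058 * 0.942 = 0.109272
RMP = 4.987e-06

4.987e-06


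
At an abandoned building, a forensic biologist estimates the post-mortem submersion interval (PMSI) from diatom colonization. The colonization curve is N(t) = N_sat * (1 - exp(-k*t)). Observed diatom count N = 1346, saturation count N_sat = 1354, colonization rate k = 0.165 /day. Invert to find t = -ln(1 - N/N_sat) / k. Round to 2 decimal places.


PMSI from diatom colonization curve:
N / N_sat = 1346 / 1354 = 0.994092
1 - N/N_sat = 0.005908
ln(1 - N/N_sat) = -5.131448
t = -ln(1 - N/N_sat) / k = -(-5.131448) / 0.165 = 31.10 days

31.10


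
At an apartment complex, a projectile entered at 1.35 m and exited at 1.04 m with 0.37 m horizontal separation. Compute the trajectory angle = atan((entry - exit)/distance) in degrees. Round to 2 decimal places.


Bullet trajectory angle:
Height difference = 1.35 - 1.04 = 0.31 m
angle = atan(0.31 / 0.37)
angle = atan(0.837838)
angle = 39.96 degrees

39.96


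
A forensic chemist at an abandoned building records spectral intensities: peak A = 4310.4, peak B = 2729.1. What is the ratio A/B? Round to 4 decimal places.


Spectral peak ratio:
Peak A = 4310.4 counts
Peak B = 2729.1 counts
Ratio = 4310.4 / 2729.1 = 1.5794

1.5794


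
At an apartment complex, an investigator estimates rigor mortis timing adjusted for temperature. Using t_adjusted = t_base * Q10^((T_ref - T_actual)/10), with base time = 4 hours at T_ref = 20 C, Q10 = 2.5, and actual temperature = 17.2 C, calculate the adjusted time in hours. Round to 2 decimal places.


Rigor mortis time adjustment:
Exponent = (T_ref - T_actual) / 10 = (20 - 17.2) / 10 = 0.28
Q10 factor = 2.5^0.28 = 1.29248
t_adjusted = 4 * 1.29248 = 5.17 hours

5.17


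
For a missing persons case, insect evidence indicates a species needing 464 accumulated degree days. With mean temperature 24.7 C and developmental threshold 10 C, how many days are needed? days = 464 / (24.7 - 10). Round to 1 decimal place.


Insect development time:
Effective temperature = avg_temp - T_base = 24.7 - 10 = 14.7 C
Days = ADD / effective_temp = 464 / 14.7 = 31.6 days

31.6


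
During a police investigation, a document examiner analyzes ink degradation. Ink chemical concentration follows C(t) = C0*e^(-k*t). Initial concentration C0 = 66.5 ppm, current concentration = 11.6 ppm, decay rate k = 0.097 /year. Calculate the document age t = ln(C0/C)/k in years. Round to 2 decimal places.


Document age estimation:
C0/C = 66.5 / 11.6 = 5.732759
ln(C0/C) = 1.746197
t = 1.746197 / 0.097 = 18.00 years

18.00


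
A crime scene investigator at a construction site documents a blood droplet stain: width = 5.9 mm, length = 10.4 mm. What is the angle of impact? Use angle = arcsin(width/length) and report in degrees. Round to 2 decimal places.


Blood spatter impact angle calculation:
width / length = 5.9 / 10.4 = 0.567308
angle = arcsin(0.567308)
angle = 34.56 degrees

34.56


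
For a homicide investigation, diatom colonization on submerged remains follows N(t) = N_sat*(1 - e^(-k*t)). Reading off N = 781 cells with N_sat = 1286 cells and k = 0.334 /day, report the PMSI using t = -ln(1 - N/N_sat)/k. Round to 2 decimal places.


PMSI from diatom colonization curve:
N / N_sat = 781 / 1286 = 0.607309
1 - N/N_sat = 0.392691
ln(1 - N/N_sat) = -0.934732
t = -ln(1 - N/N_sat) / k = -(-0.934732) / 0.334 = 2.80 days

2.80


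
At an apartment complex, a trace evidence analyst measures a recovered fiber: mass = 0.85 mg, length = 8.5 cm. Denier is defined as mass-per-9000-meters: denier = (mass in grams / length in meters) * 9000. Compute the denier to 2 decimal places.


Denier calculation:
Mass in grams = 0.85 mg / 1000 = 0.00085 g
Length in meters = 8.5 cm / 100 = 0.085 m
Linear density = mass / length = 0.00085 / 0.085 = 0.01 g/m
Denier = (g/m) * 9000 = 0.01 * 9000 = 90.00

90.00


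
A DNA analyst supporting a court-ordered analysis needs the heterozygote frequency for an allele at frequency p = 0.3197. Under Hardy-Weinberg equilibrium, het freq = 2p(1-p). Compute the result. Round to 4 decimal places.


Hardy-Weinberg heterozygote frequency:
q = 1 - p = 1 - 0.3197 = 0.6803
2pq = 2 * 0.3197 * 0.6803 = 0.4350

0.4350


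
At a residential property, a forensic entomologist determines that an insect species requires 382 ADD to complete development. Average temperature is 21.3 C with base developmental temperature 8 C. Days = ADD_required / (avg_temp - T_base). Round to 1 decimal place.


Insect development time:
Effective temperature = avg_temp - T_base = 21.3 - 8 = 13.3 C
Days = ADD / effective_temp = 382 / 13.3 = 28.7 days

28.7


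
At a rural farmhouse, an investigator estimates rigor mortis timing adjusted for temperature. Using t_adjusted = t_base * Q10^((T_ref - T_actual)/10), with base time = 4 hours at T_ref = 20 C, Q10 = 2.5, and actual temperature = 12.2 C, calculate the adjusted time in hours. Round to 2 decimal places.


Rigor mortis time adjustment:
Exponent = (T_ref - T_actual) / 10 = (20 - 12.2) / 10 = 0.78
Q10 factor = 2.5^0.78 = 2.04359
t_adjusted = 4 * 2.04359 = 8.17 hours

8.17


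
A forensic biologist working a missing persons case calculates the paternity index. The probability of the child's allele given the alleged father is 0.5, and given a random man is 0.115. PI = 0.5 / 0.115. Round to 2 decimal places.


Paternity Index calculation:
PI = P(allele|father) / P(allele|random)
PI = 0.5 / 0.115
PI = 4.35

4.35


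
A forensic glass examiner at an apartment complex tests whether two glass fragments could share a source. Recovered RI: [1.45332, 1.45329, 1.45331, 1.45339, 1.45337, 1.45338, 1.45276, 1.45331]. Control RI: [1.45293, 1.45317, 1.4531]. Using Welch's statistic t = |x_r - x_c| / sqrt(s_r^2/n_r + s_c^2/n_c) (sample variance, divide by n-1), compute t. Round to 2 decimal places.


Welch's t-criterion for glass RI comparison:
Recovered mean = sum / n_r = 11.62613 / 8 = 1.4532662
Control mean = sum / n_c = 4.3592 / 3 = 1.4530667
Recovered sample variance s_r^2 = 4.32268e-08
Control sample variance s_c^2 = 1.52333e-08
Welch SE (unpooled) = sqrt(s_r^2/n_r + s_c^2/n_c) = sqrt(5.40335e-09 + 5.07778e-09) = sqrt(1.04811e-08) = 0.000102377
|mean_r - mean_c| = 0.000199583
t = 0.000199583 / 0.000102377 = 1.95

1.95


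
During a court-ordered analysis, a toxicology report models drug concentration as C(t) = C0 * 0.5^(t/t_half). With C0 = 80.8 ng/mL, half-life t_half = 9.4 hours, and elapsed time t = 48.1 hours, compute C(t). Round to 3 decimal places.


Drug concentration decay:
Number of half-lives = t / t_half = 48.1 / 9.4 = 5.117021
Decay factor = 0.5^5.117021 = 0.0288153
C(t) = 80.8 * 0.0288153 = 2.328 ng/mL

2.328


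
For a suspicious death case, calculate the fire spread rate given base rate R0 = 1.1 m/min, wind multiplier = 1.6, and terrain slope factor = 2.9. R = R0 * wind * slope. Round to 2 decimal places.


Fire spread rate calculation:
R = R0 * wind_factor * slope_factor
= 1.1 * 1.6 * 2.9
= 1.76 * 2.9
= 5.10 m/min

5.10


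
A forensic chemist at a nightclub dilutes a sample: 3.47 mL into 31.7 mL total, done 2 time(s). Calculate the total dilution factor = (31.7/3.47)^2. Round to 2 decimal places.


Dilution factor calculation:
Single dilution = V_total / V_sample = 31.7 / 3.47 ≈ 9.135447
Number of dilutions = 2
Total DF = (31.7 / 3.47)^2 (full precision, rounded at the end) = 83.46

83.46


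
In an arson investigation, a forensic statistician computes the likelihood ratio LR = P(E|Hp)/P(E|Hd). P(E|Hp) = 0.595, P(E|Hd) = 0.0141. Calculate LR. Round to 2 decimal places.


Likelihood ratio calculation:
LR = P(E|Hp) / P(E|Hd)
LR = 0.595 / 0.0141
LR = 42.20

42.20


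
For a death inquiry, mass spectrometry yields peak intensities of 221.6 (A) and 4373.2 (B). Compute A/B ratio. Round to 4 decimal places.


Spectral peak ratio:
Peak A = 221.6 counts
Peak B = 4373.2 counts
Ratio = 221.6 / 4373.2 = 0.0507

0.0507


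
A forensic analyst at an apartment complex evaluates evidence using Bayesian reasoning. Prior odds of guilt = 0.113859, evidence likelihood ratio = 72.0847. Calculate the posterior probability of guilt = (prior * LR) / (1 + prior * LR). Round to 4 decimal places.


Bayesian evidence evaluation:
Posterior odds = prior_odds * LR = 0.113859 * 72.0847 = 8.207492
Posterior probability = posterior_odds / (1 + posterior_odds)
= 8.207492 / (1 + 8.207492)
= 8.207492 / 9.207492
= 0.8914

0.8914


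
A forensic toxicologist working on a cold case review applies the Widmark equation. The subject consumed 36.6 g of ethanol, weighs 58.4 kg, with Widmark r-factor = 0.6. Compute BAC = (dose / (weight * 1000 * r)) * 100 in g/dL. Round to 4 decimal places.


Applying the Widmark formula:
BAC = (dose_g / (body_wt * 1000 * r)) * 100
Denominator = 58.4 * 1000 * 0.6 = 35040
BAC = (36.6 / 35040) * 100
BAC = 0.1045 g/dL

0.1045


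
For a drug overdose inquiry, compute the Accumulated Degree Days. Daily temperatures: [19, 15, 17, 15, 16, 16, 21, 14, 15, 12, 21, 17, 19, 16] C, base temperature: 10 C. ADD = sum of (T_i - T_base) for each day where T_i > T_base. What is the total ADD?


Computing ADD day by day:
Day 1: max(0, 19 - 10) = 9
Day 2: max(0, 15 - 10) = 5
Day 3: max(0, 17 - 10) = 7
Day 4: max(0, 15 - 10) = 5
Day 5: max(0, 16 - 10) = 6
Day 6: max(0, 16 - 10) = 6
Day 7: max(0, 21 - 10) = 11
Day 8: max(0, 14 - 10) = 4
Day 9: max(0, 15 - 10) = 5
Day 10: max(0, 12 - 10) = 2
Day 11: max(0, 21 - 10) = 11
Day 12: max(0, 17 - 10) = 7
Day 13: max(0, 19 - 10) = 9
Day 14: max(0, 16 - 10) = 6
Total ADD = 93

93


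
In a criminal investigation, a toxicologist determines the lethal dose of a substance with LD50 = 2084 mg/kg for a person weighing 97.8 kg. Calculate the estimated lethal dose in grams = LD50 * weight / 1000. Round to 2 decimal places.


Lethal dose calculation:
Lethal dose = LD50 * body_weight / 1000
= 2084 * 97.8 / 1000
= 203815.2 / 1000
= 203.82 g

203.82


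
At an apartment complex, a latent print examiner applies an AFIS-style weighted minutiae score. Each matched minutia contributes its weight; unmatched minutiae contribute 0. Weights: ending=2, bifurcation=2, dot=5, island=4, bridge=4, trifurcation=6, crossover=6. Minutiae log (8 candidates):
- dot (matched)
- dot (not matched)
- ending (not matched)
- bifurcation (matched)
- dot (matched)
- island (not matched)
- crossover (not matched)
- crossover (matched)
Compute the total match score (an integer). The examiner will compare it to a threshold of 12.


Weighted minutiae match score:
  dot: matched, +5 (running total 5)
  dot: not matched, +0
  ending: not matched, +0
  bifurcation: matched, +2 (running total 7)
  dot: matched, +5 (running total 12)
  island: not matched, +0
  crossover: not matched, +0
  crossover: matched, +6 (running total 18)
Total score = 18
Threshold = 12; verdict = identification

18


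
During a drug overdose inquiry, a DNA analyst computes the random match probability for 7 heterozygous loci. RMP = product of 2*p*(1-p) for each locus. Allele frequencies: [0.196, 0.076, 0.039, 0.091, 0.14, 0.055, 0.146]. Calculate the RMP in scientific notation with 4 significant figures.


Computing RMP for 7 loci:
Locus 1: 2 * 0.196 * 0.804 = 0.315168
Locus 2: 2 * 0.076 * 0.924 = 0.140448
Locus 3: 2 * 0.039 * 0.961 = 0.074958
Locus 4: 2 * 0.091 * 0.909 = 0.165438
Locus 5: 2 * 0.14 * 0.86 = 0.2408
Locus 6: 2 * 0.055 * 0.945 = 0.10395
Locus 7: 2 * 0.146 * 0.854 = 0.249368
RMP = 3.426e-06

3.426e-06


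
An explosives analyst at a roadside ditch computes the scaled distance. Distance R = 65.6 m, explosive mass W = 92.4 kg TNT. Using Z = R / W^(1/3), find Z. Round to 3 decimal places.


Scaled distance calculation:
W^(1/3) = 92.4^(1/3) = 4.520891
Z = R / W^(1/3) = 65.6 / 4.520891
Z = 14.510 m/kg^(1/3)

14.510


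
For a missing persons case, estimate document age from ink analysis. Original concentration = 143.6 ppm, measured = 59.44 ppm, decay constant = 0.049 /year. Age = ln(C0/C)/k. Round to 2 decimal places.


Document age estimation:
C0/C = 143.6 / 59.44 = 2.415882
ln(C0/C) = 0.882064
t = 0.882064 / 0.049 = 18.00 years

18.00


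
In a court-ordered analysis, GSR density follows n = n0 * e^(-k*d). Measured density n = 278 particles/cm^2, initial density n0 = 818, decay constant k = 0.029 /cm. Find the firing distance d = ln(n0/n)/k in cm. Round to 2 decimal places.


GSR distance calculation:
n0/n = 818 / 278 = 2.942446
ln(n0/n) = 1.079241
d = 1.079241 / 0.029 = 37.22 cm

37.22


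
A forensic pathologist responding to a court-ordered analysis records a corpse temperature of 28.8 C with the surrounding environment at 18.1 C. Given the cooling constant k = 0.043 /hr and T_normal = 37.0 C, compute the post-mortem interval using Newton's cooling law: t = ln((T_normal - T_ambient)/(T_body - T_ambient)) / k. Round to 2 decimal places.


Using Newton's law of cooling:
t = ln((T_normal - T_ambient) / (T_body - T_ambient)) / k
T_normal - T_ambient = 18.9
T_body - T_ambient = 10.7
Ratio = 1.766355
ln(ratio) = 0.568918
t = 0.568918 / 0.043 = 13.23 hours

13.23


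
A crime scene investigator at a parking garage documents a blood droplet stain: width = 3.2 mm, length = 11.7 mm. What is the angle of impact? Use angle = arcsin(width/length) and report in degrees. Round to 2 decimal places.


Blood spatter impact angle calculation:
width / length = 3.2 / 11.7 = 0.273504
angle = arcsin(0.273504)
angle = 15.87 degrees

15.87


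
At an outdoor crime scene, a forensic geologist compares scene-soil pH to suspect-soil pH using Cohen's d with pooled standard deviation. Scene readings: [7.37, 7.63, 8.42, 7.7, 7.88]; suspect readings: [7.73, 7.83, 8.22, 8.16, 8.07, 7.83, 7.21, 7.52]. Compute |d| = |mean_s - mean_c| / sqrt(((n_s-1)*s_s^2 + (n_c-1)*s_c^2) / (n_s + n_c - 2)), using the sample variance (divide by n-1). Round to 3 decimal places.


Pooled-variance Cohen's d for soil pH comparison:
Scene mean = 39 / 5 = 7.8
Suspect mean = 62.57 / 8 = 7.82125
Scene sample variance s_s^2 = 0.15365
Suspect sample variance s_c^2 = 0.115498
Pooled variance = ((n_s-1)*s_s^2 + (n_c-1)*s_c^2) / (n_s + n_c - 2) = 0.129372
Pooled SD = sqrt(0.129372) = 0.359683
Mean difference = -0.02125
|d| = |-0.02125| / 0.359683 = 0.059

0.059


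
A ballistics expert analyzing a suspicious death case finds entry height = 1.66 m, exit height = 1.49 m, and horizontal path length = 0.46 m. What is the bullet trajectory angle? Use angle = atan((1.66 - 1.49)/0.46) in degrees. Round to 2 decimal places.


Bullet trajectory angle:
Height difference = 1.66 - 1.49 = 0.17 m
angle = atan(0.17 / 0.46)
angle = atan(0.369565)
angle = 20.28 degrees

20.28


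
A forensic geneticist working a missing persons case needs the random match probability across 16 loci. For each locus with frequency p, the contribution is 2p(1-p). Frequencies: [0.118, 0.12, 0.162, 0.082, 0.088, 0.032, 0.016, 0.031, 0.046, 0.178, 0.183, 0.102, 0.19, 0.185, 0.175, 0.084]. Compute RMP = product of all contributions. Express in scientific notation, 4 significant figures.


Computing RMP for 16 loci:
Locus 1: 2 * 0.118 * 0.882 = 0.208152
Locus 2: 2 * 0.12 * 0.88 = 0.2112
Locus 3: 2 * 0.162 * 0.838 = 0.271512
Locus 4: 2 * 0.082 * 0.918 = 0.150552
Locus 5: 2 * 0.088 * 0.912 = 0.160512
Locus 6: 2 * 0.032 * 0.968 = 0.061952
Locus 7: 2 * 0.016 * 0.984 = 0.031488
Locus 8: 2 * 0.031 * 0.969 = 0.060078
Locus 9: 2 * 0.046 * 0.954 = 0.087768
Locus 10: 2 * 0.178 * 0.822 = 0.292632
Locus 11: 2 * 0.183 * 0.817 = 0.299022
Locus 12: 2 * 0.102 * 0.898 = 0.183192
Locus 13: 2 * 0.19 * 0.81 = 0.3078
Locus 14: 2 * 0.185 * 0.815 = 0.30155
Locus 15: 2 * 0.175 * 0.825 = 0.28875
Locus 16: 2 * 0.084 * 0.916 = 0.153888
RMP = 1.962e-13

1.962e-13


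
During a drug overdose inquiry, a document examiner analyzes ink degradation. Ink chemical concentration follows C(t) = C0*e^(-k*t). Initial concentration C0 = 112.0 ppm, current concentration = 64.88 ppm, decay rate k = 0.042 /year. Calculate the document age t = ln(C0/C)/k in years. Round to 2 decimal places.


Document age estimation:
C0/C = 112.0 / 64.88 = 1.726264
ln(C0/C) = 0.54596
t = 0.54596 / 0.042 = 13.00 years

13.00


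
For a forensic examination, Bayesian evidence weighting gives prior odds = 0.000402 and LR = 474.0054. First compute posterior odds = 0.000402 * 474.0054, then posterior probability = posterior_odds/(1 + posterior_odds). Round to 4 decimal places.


Bayesian evidence evaluation:
Posterior odds = prior_odds * LR = 0.000402 * 474.0054 = 0.1905502
Posterior probability = posterior_odds / (1 + posterior_odds)
= 0.1905502 / (1 + 0.1905502)
= 0.1905502 / 1.1905502
= 0.1601

0.1601


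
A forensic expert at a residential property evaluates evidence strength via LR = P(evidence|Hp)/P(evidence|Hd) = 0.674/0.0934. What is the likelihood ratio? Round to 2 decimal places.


Likelihood ratio calculation:
LR = P(E|Hp) / P(E|Hd)
LR = 0.674 / 0.0934
LR = 7.22

7.22


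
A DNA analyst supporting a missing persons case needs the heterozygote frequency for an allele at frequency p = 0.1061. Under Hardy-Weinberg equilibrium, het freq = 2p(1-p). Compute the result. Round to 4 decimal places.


Hardy-Weinberg heterozygote frequency:
q = 1 - p = 1 - 0.1061 = 0.8939
2pq = 2 * 0.1061 * 0.8939 = 0.1897

0.1897


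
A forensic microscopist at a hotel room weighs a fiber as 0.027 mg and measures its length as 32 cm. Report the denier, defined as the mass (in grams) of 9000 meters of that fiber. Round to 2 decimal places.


Denier calculation:
Mass in grams = 0.027 mg / 1000 = 0.000027 g
Length in meters = 32 cm / 100 = 0.32 m
Linear density = mass / length = 0.000027 / 0.32 = 0.00008437 g/m
Denier = (g/m) * 9000 = 0.00008437 * 9000 = 0.76

0.76


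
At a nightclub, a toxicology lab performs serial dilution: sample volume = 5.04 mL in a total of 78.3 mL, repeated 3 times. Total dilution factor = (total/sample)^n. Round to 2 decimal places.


Dilution factor calculation:
Single dilution = V_total / V_sample = 78.3 / 5.04 ≈ 15.535714
Number of dilutions = 3
Total DF = (78.3 / 5.04)^3 (full precision, rounded at the end) = 3749.68

3749.68


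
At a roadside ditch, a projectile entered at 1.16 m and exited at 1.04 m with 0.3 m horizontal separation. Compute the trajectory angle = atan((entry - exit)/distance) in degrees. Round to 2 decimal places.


Bullet trajectory angle:
Height difference = 1.16 - 1.04 = 0.12 m
angle = atan(0.12 / 0.3)
angle = atan(0.4)
angle = 21.80 degrees

21.80


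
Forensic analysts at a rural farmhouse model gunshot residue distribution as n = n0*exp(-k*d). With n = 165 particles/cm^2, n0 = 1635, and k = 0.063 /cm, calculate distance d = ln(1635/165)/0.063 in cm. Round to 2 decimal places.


GSR distance calculation:
n0/n = 1635 / 165 = 9.909091
ln(n0/n) = 2.293453
d = 2.293453 / 0.063 = 36.40 cm

36.40


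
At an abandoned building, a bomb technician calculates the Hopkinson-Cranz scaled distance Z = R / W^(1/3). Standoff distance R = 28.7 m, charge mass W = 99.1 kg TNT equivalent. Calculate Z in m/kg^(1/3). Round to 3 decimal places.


Scaled distance calculation:
W^(1/3) = 99.1^(1/3) = 4.627622
Z = R / W^(1/3) = 28.7 / 4.627622
Z = 6.202 m/kg^(1/3)

6.202


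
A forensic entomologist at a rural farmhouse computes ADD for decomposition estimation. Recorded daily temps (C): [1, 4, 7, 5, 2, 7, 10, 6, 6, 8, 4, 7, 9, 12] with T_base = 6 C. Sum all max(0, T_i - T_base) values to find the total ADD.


Computing ADD day by day:
Day 1: max(0, 1 - 6) = 0
Day 2: max(0, 4 - 6) = 0
Day 3: max(0, 7 - 6) = 1
Day 4: max(0, 5 - 6) = 0
Day 5: max(0, 2 - 6) = 0
Day 6: max(0, 7 - 6) = 1
Day 7: max(0, 10 - 6) = 4
Day 8: max(0, 6 - 6) = 0
Day 9: max(0, 6 - 6) = 0
Day 10: max(0, 8 - 6) = 2
Day 11: max(0, 4 - 6) = 0
Day 12: max(0, 7 - 6) = 1
Day 13: max(0, 9 - 6) = 3
Day 14: max(0, 12 - 6) = 6
Total ADD = 18

18


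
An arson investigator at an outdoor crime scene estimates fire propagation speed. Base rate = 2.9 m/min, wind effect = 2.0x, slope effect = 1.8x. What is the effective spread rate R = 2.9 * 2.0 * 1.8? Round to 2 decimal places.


Fire spread rate calculation:
R = R0 * wind_factor * slope_factor
= 2.9 * 2.0 * 1.8
= 5.8 * 1.8
= 10.44 m/min

10.44
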